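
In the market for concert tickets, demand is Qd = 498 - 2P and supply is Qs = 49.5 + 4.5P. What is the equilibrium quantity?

Q* = 360

Set Qd = Qs: 498 - 2P = 49.5 + 4.5P.
448.5 = 6.5P, so P* = 69.
Q* = 498 − 2(69) = 360.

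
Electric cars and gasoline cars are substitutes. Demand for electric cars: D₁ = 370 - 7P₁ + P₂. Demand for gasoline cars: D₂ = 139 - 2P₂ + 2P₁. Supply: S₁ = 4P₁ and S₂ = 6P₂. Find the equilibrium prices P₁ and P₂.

Market 1: 370 - 7P₁ + P₂ = 4P₁ → 11P₁ - P₂ = 370.
Market 2: 8P₂ - 2P₁ = 139.
Eliminating P₂: 8×(1) + 1×(2) gives 86P₁ = 3099, so P₁ = 3099/86.
Back-substitute into (2): P₂ = (139 + 2×3099/86) / 8 = 2269/86.

P₁ = 3099/86, P₂ = 2269/86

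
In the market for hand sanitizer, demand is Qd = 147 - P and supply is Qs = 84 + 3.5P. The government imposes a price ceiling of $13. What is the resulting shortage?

Shortage = 4.5

Equilibrium price would be P* = 14, so the ceiling at 13 binds.
At P = 13: Qd = 147 − 1(13) = 134, Qs = 84 + 3.5(13) = 129.5.
Shortage = 134 − 129.5 = 4.5.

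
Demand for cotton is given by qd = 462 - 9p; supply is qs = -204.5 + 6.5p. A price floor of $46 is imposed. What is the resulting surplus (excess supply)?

Surplus = 46.5

Equilibrium price would be p* = 43, so the floor at 46 binds.
At p = 46: qd = 48, qs = 94.5.
Surplus = 94.5 − 48 = 46.5.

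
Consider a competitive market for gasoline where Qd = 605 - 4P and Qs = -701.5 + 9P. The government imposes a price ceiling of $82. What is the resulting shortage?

Shortage = 240.5

Equilibrium price would be P* = 100.5, so the ceiling at 82 binds.
At P = 82: Qd = 605 − 4(82) = 277, Qs = -701.5 + 9(82) = 36.5.
Shortage = 277 − 36.5 = 240.5.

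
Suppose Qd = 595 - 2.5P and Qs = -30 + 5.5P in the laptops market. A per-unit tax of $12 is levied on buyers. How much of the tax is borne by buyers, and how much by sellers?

Buyers bear $8.25, sellers bear $3.75

Pre-tax equilibrium: P* = 78.125, Q* = 399.6875.
Tax on buyers shifts demand to Qd = 595 − 2.5(P + 12) = 565 - 2.5P.
565 - 2.5P = -30 + 5.5P gives seller price Ps = 74.375; buyers pay Pb = 74.375 + 12 = 86.375.
New quantity: Q = 595 − 2.5(86.375) = 379.0625.
Buyer burden = 86.375 − 78.125 = 8.25; seller burden = 78.125 − 74.375 = 3.75.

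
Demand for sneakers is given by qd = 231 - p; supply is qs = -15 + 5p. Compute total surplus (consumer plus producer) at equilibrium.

Total surplus = 21660

Equilibrium: 231 - p = -15 + 5p gives p* = 41, q* = 190.
Demand choke price: p = 231; supply starts at p = 3.
CS = ½(231 − 41)(190) = 18050; PS = ½(41 − 3)(190) = 3610.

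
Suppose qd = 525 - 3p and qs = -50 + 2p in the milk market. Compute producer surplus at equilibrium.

Equilibrium: 525 - 3p = -50 + 2p gives p* = 115, q* = 180.
Supply starts at p = 25 (where qs = 0).
PS = ½(115 − 25)(180) = 8100.

Producer surplus = 8100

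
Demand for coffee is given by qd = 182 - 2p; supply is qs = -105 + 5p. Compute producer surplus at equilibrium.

Equilibrium: 182 - 2p = -105 + 5p gives p* = 41, q* = 100.
Supply starts at p = 21 (where qs = 0).
PS = ½(41 − 21)(100) = 1000.

Producer surplus = 1000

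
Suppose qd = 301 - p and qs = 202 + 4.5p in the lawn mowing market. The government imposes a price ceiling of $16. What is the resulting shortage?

Shortage = 11

Equilibrium price would be p* = 18, so the ceiling at 16 binds.
At p = 16: qd = 301 − 1(16) = 285, qs = 202 + 4.5(16) = 274.
Shortage = 285 − 274 = 11.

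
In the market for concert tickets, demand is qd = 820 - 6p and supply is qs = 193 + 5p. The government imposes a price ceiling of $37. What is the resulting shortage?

Equilibrium price would be p* = 57, so the ceiling at 37 binds.
At p = 37: qd = 820 − 6(37) = 598, qs = 193 + 5(37) = 378.
Shortage = 598 − 378 = 220.

Shortage = 220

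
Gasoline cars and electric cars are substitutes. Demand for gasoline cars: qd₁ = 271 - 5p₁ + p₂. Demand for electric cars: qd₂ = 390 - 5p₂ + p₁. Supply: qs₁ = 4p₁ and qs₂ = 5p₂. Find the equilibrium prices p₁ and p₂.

Market 1: 271 - 5p₁ + p₂ = 4p₁ → 9p₁ - p₂ = 271.
Market 2: 10p₂ - p₁ = 390.
Eliminating p₂: 10×(1) + 1×(2) gives 89p₁ = 3100, so p₁ = 3100/89.
Back-substitute into (2): p₂ = (390 + 1×3100/89) / 10 = 3781/89.

p₁ = 3100/89, p₂ = 3781/89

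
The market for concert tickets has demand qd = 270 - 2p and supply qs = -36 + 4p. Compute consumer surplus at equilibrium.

Equilibrium: 270 - 2p = -36 + 4p gives p* = 51, q* = 168.
Demand choke price (qd = 0): p = 135.
CS = ½(135 − 51)(168) = 7056.

Consumer surplus = 7056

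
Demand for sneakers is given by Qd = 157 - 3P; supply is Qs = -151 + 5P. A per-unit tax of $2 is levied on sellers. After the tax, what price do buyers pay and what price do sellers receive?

Pre-tax equilibrium: P* = 38.5, Q* = 41.5.
Tax on sellers shifts supply to Qs = -151 + 5(P − 2) = -161 + 5P.
157 - 3P = -161 + 5P gives buyer price Pb = 39.75; sellers receive Ps = 39.75 − 2 = 37.75.
New quantity: Q = 157 − 3(39.75) = 37.75.

Buyers pay $39.75, sellers receive $37.75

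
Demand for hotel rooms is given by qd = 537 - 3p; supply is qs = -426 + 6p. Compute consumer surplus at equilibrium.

Consumer surplus = 7776

Equilibrium: 537 - 3p = -426 + 6p gives p* = 107, q* = 216.
Demand choke price (qd = 0): p = 179.
CS = ½(179 − 107)(216) = 7776.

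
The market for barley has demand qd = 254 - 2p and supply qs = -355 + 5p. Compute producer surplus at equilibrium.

Equilibrium: 254 - 2p = -355 + 5p gives p* = 87, q* = 80.
Supply starts at p = 71 (where qs = 0).
PS = ½(87 − 71)(80) = 640.

Producer surplus = 640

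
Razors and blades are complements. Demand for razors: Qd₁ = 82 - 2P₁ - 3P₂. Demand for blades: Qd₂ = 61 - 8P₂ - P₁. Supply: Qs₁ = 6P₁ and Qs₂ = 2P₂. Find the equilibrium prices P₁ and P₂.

P₁ = 91/11, P₂ = 58/11

Market 1: 82 - 2P₁ - 3P₂ = 6P₁ → 8P₁ + 3P₂ = 82.
Market 2: 10P₂ + P₁ = 61.
Eliminating P₂: 10×(1) − 3×(2) gives 77P₁ = 637, so P₁ = 91/11.
Back-substitute into (2): P₂ = (61 − 1×91/11) / 10 = 58/11.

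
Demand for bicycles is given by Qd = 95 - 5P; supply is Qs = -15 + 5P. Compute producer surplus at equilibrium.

Producer surplus = 160

Equilibrium: 95 - 5P = -15 + 5P gives P* = 11, Q* = 40.
Supply starts at P = 3 (where Qs = 0).
PS = ½(11 − 3)(40) = 160.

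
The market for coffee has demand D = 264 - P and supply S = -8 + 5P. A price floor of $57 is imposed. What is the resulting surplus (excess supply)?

Equilibrium price would be P* = 136/3, so the floor at 57 binds.
At P = 57: D = 207, S = 277.
Surplus = 277 − 207 = 70.

Surplus = 70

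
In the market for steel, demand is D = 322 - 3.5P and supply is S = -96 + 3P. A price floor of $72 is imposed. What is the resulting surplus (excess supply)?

Equilibrium price would be P* = 836/13, so the floor at 72 binds.
At P = 72: D = 70, S = 120.
Surplus = 120 − 70 = 50.

Surplus = 50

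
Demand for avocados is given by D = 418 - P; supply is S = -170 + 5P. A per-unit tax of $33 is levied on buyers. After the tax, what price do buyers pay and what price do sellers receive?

Pre-tax equilibrium: P* = 98, Q* = 320.
Tax on buyers shifts demand to D = 418 − 1(P + 33) = 385 - P.
385 - P = -170 + 5P gives seller price Ps = 92.5; buyers pay Pb = 92.5 + 33 = 125.5.
New quantity: Q = 418 − 1(125.5) = 292.5.

Buyers pay $125.5, sellers receive $92.5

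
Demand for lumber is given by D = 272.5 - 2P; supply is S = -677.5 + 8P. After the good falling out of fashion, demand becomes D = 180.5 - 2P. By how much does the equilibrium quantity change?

Original equilibrium: P* = 95, Q* = 82.5.
New equilibrium: 180.5 - 2P = -677.5 + 8P, so 858 = 10P and P' = 85.8; Q' = 180.5 − 2(85.8) = 8.9.
Change in quantity: 8.9 − 82.5 = -73.6.

ΔQ = -73.6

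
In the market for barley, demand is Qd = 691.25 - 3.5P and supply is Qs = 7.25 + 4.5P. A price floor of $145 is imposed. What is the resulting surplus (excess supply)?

Equilibrium price would be P* = 85.5, so the floor at 145 binds.
At P = 145: Qd = 183.75, Qs = 659.75.
Surplus = 659.75 − 183.75 = 476.

Surplus = 476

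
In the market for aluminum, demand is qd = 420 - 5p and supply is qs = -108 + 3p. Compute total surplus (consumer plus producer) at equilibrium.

Total surplus = 2160

Equilibrium: 420 - 5p = -108 + 3p gives p* = 66, q* = 90.
Demand choke price: p = 84; supply starts at p = 36.
CS = ½(84 − 66)(90) = 810; PS = ½(66 − 36)(90) = 1350.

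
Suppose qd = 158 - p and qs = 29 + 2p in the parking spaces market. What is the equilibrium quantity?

Set qd = qs: 158 - p = 29 + 2p.
129 = 3p, so p* = 43.
q* = 158 − 1(43) = 115.

q* = 115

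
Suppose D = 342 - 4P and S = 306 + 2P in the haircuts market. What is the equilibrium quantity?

Set D = S: 342 - 4P = 306 + 2P.
36 = 6P, so P* = 6.
Q* = 342 − 4(6) = 318.

Q* = 318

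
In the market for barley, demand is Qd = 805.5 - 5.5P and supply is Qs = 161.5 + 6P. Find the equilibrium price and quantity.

P* = 56, Q* = 497.5

Set Qd = Qs: 805.5 - 5.5P = 161.5 + 6P.
644 = 11.5P, so P* = 56.
Q* = 805.5 − 5.5(56) = 497.5.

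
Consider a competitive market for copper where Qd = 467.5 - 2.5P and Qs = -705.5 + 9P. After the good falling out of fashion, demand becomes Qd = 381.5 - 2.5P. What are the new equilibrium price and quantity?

P' = 2174/23, Q' = 6679/46

Original equilibrium: P* = 102, Q* = 212.5.
New equilibrium: 381.5 - 2.5P = -705.5 + 9P, so 1087 = 11.5P and P' = 2174/23; Q' = 381.5 − 2.5(2174/23) = 6679/46.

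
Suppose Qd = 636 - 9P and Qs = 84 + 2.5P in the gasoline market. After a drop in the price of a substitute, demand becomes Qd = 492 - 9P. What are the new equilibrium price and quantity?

P' = 816/23, Q' = 3972/23

Original equilibrium: P* = 48, Q* = 204.
New equilibrium: 492 - 9P = 84 + 2.5P, so 408 = 11.5P and P' = 816/23; Q' = 492 − 9(816/23) = 3972/23.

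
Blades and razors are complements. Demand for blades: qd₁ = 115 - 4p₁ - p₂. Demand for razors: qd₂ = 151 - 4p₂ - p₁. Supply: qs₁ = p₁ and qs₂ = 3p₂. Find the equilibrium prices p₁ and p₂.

Market 1: 115 - 4p₁ - p₂ = p₁ → 5p₁ + p₂ = 115.
Market 2: 7p₂ + p₁ = 151.
Eliminating p₂: 7×(1) − 1×(2) gives 34p₁ = 654, so p₁ = 327/17.
Back-substitute into (2): p₂ = (151 − 1×327/17) / 7 = 320/17.

p₁ = 327/17, p₂ = 320/17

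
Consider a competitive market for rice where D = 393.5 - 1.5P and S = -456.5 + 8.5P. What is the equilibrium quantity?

Q* = 266

Set D = S: 393.5 - 1.5P = -456.5 + 8.5P.
850 = 10P, so P* = 85.
Q* = 393.5 − 1.5(85) = 266.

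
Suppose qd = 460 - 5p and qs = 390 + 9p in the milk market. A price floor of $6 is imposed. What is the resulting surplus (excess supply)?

Equilibrium price would be p* = 5, so the floor at 6 binds.
At p = 6: qd = 430, qs = 444.
Surplus = 444 − 430 = 14.

Surplus = 14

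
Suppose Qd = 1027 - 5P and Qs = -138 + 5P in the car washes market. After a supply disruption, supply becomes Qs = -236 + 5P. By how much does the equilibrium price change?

Original equilibrium: P* = 116.5, Q* = 444.5.
New equilibrium: 1027 - 5P = -236 + 5P, so 1263 = 10P and P' = 126.3; Q' = 1027 − 5(126.3) = 395.5.
Change in price: 126.3 − 116.5 = 9.8.

ΔP = 9.8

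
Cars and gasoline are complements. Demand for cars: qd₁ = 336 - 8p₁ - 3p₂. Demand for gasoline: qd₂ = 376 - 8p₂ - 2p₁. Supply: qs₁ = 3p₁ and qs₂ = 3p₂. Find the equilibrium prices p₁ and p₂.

Market 1: 336 - 8p₁ - 3p₂ = 3p₁ → 11p₁ + 3p₂ = 336.
Market 2: 11p₂ + 2p₁ = 376.
Eliminating p₂: 11×(1) − 3×(2) gives 115p₁ = 2568, so p₁ = 2568/115.
Back-substitute into (2): p₂ = (376 − 2×2568/115) / 11 = 3464/115.

p₁ = 2568/115, p₂ = 3464/115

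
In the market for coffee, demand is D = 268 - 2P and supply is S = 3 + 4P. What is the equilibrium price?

P* = 265/6

Set D = S: 268 - 2P = 3 + 4P.
265 = 6P, so P* = 265/6.
Q* = 268 − 2(265/6) = 539/3.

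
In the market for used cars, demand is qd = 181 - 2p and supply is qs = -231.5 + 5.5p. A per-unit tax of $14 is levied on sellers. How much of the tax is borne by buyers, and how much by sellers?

Pre-tax equilibrium: p* = 55, q* = 71.
Tax on sellers shifts supply to qs = -231.5 + 5.5(p − 14) = -308.5 + 5.5p.
181 - 2p = -308.5 + 5.5p gives buyer price pb = 979/15; sellers receive ps = 979/15 − 14 = 769/15.
New quantity: q = 181 − 2(979/15) = 757/15.
Buyer burden = 979/15 − 55 = 154/15; seller burden = 55 − 769/15 = 56/15.

Buyers bear 154/15, sellers bear 56/15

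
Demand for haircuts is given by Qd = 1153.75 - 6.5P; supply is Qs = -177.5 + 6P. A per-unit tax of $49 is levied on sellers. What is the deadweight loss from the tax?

Pre-tax equilibrium: P* = 106.5, Q* = 461.5.
Tax on sellers shifts supply to Qs = -177.5 + 6(P − 49) = -471.5 + 6P.
1153.75 - 6.5P = -471.5 + 6P gives buyer price Pb = 130.02; sellers receive Ps = 130.02 − 49 = 81.02.
New quantity: Q = 1153.75 − 6.5(130.02) = 308.62.
DWL = ½ × 49 × (461.5 − 308.62) = 3745.56.

Deadweight loss = 3745.56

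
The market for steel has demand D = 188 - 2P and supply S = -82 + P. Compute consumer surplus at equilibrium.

Consumer surplus = 16

Equilibrium: 188 - 2P = -82 + P gives P* = 90, Q* = 8.
Demand choke price (D = 0): P = 94.
CS = ½(94 − 90)(8) = 16.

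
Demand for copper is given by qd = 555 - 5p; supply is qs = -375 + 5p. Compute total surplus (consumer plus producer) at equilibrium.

Total surplus = 1620

Equilibrium: 555 - 5p = -375 + 5p gives p* = 93, q* = 90.
Demand choke price: p = 111; supply starts at p = 75.
CS = ½(111 − 93)(90) = 810; PS = ½(93 − 75)(90) = 810.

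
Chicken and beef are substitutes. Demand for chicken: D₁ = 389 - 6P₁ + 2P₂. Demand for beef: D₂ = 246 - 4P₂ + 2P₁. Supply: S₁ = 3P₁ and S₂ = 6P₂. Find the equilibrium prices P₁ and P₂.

Market 1: 389 - 6P₁ + 2P₂ = 3P₁ → 9P₁ - 2P₂ = 389.
Market 2: 10P₂ - 2P₁ = 246.
Eliminating P₂: 10×(1) + 2×(2) gives 86P₁ = 4382, so P₁ = 2191/43.
Back-substitute into (2): P₂ = (246 + 2×2191/43) / 10 = 1496/43.

P₁ = 2191/43, P₂ = 1496/43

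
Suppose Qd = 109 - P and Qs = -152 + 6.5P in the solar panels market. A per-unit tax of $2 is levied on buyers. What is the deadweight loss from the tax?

Deadweight loss = 26/15

Pre-tax equilibrium: P* = 34.8, Q* = 74.2.
Tax on buyers shifts demand to Qd = 109 − 1(P + 2) = 107 - P.
107 - P = -152 + 6.5P gives seller price Ps = 518/15; buyers pay Pb = 518/15 + 2 = 548/15.
New quantity: Q = 109 − 1(548/15) = 1087/15.
DWL = ½ × 2 × (74.2 − 1087/15) = 26/15.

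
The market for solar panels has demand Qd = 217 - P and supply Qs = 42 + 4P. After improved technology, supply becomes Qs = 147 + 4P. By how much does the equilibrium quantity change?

ΔQ = 21

Original equilibrium: P* = 35, Q* = 182.
New equilibrium: 217 - P = 147 + 4P, so 70 = 5P and P' = 14; Q' = 217 − 1(14) = 203.
Change in quantity: 203 − 182 = 21.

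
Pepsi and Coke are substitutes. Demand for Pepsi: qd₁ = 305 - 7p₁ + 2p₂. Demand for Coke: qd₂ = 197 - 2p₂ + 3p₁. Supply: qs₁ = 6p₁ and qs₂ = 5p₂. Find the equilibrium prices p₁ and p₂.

Market 1: 305 - 7p₁ + 2p₂ = 6p₁ → 13p₁ - 2p₂ = 305.
Market 2: 7p₂ - 3p₁ = 197.
Eliminating p₂: 7×(1) + 2×(2) gives 85p₁ = 2529, so p₁ = 2529/85.
Back-substitute into (2): p₂ = (197 + 3×2529/85) / 7 = 3476/85.

p₁ = 2529/85, p₂ = 3476/85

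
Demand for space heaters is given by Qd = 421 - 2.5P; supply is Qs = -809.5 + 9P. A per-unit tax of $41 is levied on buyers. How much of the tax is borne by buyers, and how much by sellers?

Buyers bear 738/23, sellers bear 205/23

Pre-tax equilibrium: P* = 107, Q* = 153.5.
Tax on buyers shifts demand to Qd = 421 − 2.5(P + 41) = 318.5 - 2.5P.
318.5 - 2.5P = -809.5 + 9P gives seller price Ps = 2256/23; buyers pay Pb = 2256/23 + 41 = 3199/23.
New quantity: Q = 421 − 2.5(3199/23) = 3371/46.
Buyer burden = 3199/23 − 107 = 738/23; seller burden = 107 − 2256/23 = 205/23.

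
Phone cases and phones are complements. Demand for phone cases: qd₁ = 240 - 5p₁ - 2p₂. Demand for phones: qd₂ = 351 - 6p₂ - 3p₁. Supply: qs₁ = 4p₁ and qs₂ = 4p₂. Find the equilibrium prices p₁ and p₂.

Market 1: 240 - 5p₁ - 2p₂ = 4p₁ → 9p₁ + 2p₂ = 240.
Market 2: 10p₂ + 3p₁ = 351.
Eliminating p₂: 10×(1) − 2×(2) gives 84p₁ = 1698, so p₁ = 283/14.
Back-substitute into (2): p₂ = (351 − 3×283/14) / 10 = 813/28.

p₁ = 283/14, p₂ = 813/28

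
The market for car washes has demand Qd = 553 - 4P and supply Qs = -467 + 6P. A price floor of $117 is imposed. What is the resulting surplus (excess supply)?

Surplus = 150

Equilibrium price would be P* = 102, so the floor at 117 binds.
At P = 117: Qd = 85, Qs = 235.
Surplus = 235 − 85 = 150.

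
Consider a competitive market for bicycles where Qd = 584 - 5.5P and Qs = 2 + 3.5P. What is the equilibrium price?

Set Qd = Qs: 584 - 5.5P = 2 + 3.5P.
582 = 9P, so P* = 194/3.
Q* = 584 − 5.5(194/3) = 685/3.

P* = 194/3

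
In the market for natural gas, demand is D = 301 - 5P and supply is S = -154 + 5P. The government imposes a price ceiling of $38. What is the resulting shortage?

Shortage = 75

Equilibrium price would be P* = 45.5, so the ceiling at 38 binds.
At P = 38: D = 301 − 5(38) = 111, S = -154 + 5(38) = 36.
Shortage = 111 − 36 = 75.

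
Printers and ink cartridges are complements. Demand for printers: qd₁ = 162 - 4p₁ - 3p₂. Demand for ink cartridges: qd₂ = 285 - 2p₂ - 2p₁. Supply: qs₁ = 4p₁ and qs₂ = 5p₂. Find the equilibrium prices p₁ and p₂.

p₁ = 5.58, p₂ = 39.12

Market 1: 162 - 4p₁ - 3p₂ = 4p₁ → 8p₁ + 3p₂ = 162.
Market 2: 7p₂ + 2p₁ = 285.
Eliminating p₂: 7×(1) − 3×(2) gives 50p₁ = 279, so p₁ = 5.58.
Back-substitute into (2): p₂ = (285 − 2×5.58) / 7 = 39.12.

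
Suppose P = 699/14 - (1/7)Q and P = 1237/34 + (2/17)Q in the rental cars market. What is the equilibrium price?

Set the two price expressions equal: 699/14 - (1/7)Q = 1237/34 + (2/17)Q.
1612/119 = (31/119)Q, so Q* = 52.
P* = 699/14 − (1/7)(52) = 42.5.

P* = 42.5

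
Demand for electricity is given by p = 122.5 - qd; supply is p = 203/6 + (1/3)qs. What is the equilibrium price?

p* = 56

Set the two price expressions equal: 122.5 - q = 203/6 + (1/3)q.
266/3 = (4/3)q, so q* = 66.5.
p* = 122.5 − (1)(66.5) = 56.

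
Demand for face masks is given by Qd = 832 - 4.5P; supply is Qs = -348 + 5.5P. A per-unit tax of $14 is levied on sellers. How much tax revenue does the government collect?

Tax revenue = 3728.9

Pre-tax equilibrium: P* = 118, Q* = 301.
Tax on sellers shifts supply to Qs = -348 + 5.5(P − 14) = -425 + 5.5P.
832 - 4.5P = -425 + 5.5P gives buyer price Pb = 125.7; sellers receive Ps = 125.7 − 14 = 111.7.
New quantity: Q = 832 − 4.5(125.7) = 266.35.
Revenue = 14 × 266.35 = 3728.9.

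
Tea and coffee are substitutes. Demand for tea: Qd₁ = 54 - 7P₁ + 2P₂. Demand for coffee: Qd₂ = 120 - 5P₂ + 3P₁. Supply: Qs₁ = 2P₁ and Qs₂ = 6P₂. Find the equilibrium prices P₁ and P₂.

Market 1: 54 - 7P₁ + 2P₂ = 2P₁ → 9P₁ - 2P₂ = 54.
Market 2: 11P₂ - 3P₁ = 120.
Eliminating P₂: 11×(1) + 2×(2) gives 93P₁ = 834, so P₁ = 278/31.
Back-substitute into (2): P₂ = (120 + 3×278/31) / 11 = 414/31.

P₁ = 278/31, P₂ = 414/31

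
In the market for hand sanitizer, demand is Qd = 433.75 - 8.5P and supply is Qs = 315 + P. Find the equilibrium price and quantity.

Set Qd = Qs: 433.75 - 8.5P = 315 + P.
118.75 = 9.5P, so P* = 12.5.
Q* = 433.75 − 8.5(12.5) = 327.5.

P* = 12.5, Q* = 327.5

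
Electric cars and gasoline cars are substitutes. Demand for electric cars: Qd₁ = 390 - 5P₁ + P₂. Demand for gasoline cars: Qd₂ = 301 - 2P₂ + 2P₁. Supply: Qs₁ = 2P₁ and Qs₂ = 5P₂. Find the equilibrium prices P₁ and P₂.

Market 1: 390 - 5P₁ + P₂ = 2P₁ → 7P₁ - P₂ = 390.
Market 2: 7P₂ - 2P₁ = 301.
Eliminating P₂: 7×(1) + 1×(2) gives 47P₁ = 3031, so P₁ = 3031/47.
Back-substitute into (2): P₂ = (301 + 2×3031/47) / 7 = 2887/47.

P₁ = 3031/47, P₂ = 2887/47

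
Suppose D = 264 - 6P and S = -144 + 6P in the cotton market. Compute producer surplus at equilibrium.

Producer surplus = 300

Equilibrium: 264 - 6P = -144 + 6P gives P* = 34, Q* = 60.
Supply starts at P = 24 (where S = 0).
PS = ½(34 − 24)(60) = 300.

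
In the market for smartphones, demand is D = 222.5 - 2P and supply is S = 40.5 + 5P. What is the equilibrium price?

Set D = S: 222.5 - 2P = 40.5 + 5P.
182 = 7P, so P* = 26.
Q* = 222.5 − 2(26) = 170.5.

P* = 26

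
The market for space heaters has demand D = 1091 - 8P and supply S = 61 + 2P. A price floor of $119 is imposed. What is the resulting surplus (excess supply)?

Equilibrium price would be P* = 103, so the floor at 119 binds.
At P = 119: D = 139, S = 299.
Surplus = 299 − 139 = 160.

Surplus = 160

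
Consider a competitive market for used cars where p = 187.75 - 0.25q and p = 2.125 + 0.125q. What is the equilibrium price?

Set the two price expressions equal: 187.75 - 0.25q = 2.125 + 0.125q.
185.625 = 0.375q, so q* = 495.
p* = 187.75 − (0.25)(495) = 64.

p* = 64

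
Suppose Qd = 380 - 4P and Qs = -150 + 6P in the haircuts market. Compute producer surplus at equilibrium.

Producer surplus = 2352

Equilibrium: 380 - 4P = -150 + 6P gives P* = 53, Q* = 168.
Supply starts at P = 25 (where Qs = 0).
PS = ½(53 − 25)(168) = 2352.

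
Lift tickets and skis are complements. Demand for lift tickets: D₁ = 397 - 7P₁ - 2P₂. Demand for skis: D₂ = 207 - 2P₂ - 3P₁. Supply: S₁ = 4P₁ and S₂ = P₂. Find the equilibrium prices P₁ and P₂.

Market 1: 397 - 7P₁ - 2P₂ = 4P₁ → 11P₁ + 2P₂ = 397.
Market 2: 3P₂ + 3P₁ = 207.
Eliminating P₂: 3×(1) − 2×(2) gives 27P₁ = 777, so P₁ = 259/9.
Back-substitute into (2): P₂ = (207 − 3×259/9) / 3 = 362/9.

P₁ = 259/9, P₂ = 362/9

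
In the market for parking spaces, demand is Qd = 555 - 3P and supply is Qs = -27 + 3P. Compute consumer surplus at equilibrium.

Consumer surplus = 11616

Equilibrium: 555 - 3P = -27 + 3P gives P* = 97, Q* = 264.
Demand choke price (Qd = 0): P = 185.
CS = ½(185 − 97)(264) = 11616.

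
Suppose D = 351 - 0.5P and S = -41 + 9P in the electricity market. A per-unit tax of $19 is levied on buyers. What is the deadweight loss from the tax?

Pre-tax equilibrium: P* = 784/19, Q* = 6277/19.
Tax on buyers shifts demand to D = 351 − 0.5(P + 19) = 341.5 - 0.5P.
341.5 - 0.5P = -41 + 9P gives seller price Ps = 765/19; buyers pay Pb = 765/19 + 19 = 1126/19.
New quantity: Q = 351 − 0.5(1126/19) = 6106/19.
DWL = ½ × 19 × (6277/19 − 6106/19) = 85.5.

Deadweight loss = 85.5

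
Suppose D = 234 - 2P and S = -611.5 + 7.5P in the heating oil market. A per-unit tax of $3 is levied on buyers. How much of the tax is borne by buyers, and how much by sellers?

Pre-tax equilibrium: P* = 89, Q* = 56.
Tax on buyers shifts demand to D = 234 − 2(P + 3) = 228 - 2P.
228 - 2P = -611.5 + 7.5P gives seller price Ps = 1679/19; buyers pay Pb = 1679/19 + 3 = 1736/19.
New quantity: Q = 234 − 2(1736/19) = 974/19.
Buyer burden = 1736/19 − 89 = 45/19; seller burden = 89 − 1679/19 = 12/19.

Buyers bear 45/19, sellers bear 12/19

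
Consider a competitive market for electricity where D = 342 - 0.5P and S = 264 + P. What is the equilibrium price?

Set D = S: 342 - 0.5P = 264 + P.
78 = 1.5P, so P* = 52.
Q* = 342 − 0.5(52) = 316.

P* = 52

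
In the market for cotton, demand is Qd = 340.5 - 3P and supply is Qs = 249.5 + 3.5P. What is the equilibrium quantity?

Set Qd = Qs: 340.5 - 3P = 249.5 + 3.5P.
91 = 6.5P, so P* = 14.
Q* = 340.5 − 3(14) = 298.5.

Q* = 298.5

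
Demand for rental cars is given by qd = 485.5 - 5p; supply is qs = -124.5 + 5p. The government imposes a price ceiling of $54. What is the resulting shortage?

Shortage = 70

Equilibrium price would be p* = 61, so the ceiling at 54 binds.
At p = 54: qd = 485.5 − 5(54) = 215.5, qs = -124.5 + 5(54) = 145.5.
Shortage = 215.5 − 145.5 = 70.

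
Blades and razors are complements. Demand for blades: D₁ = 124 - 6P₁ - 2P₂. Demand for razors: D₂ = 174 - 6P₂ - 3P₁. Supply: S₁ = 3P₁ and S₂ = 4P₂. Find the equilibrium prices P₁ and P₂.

P₁ = 223/21, P₂ = 199/14

Market 1: 124 - 6P₁ - 2P₂ = 3P₁ → 9P₁ + 2P₂ = 124.
Market 2: 10P₂ + 3P₁ = 174.
Eliminating P₂: 10×(1) − 2×(2) gives 84P₁ = 892, so P₁ = 223/21.
Back-substitute into (2): P₂ = (174 − 3×223/21) / 10 = 199/14.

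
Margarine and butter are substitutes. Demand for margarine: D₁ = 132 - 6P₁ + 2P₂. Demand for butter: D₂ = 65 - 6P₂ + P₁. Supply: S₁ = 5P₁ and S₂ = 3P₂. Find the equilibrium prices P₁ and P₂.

Market 1: 132 - 6P₁ + 2P₂ = 5P₁ → 11P₁ - 2P₂ = 132.
Market 2: 9P₂ - P₁ = 65.
Eliminating P₂: 9×(1) + 2×(2) gives 97P₁ = 1318, so P₁ = 1318/97.
Back-substitute into (2): P₂ = (65 + 1×1318/97) / 9 = 847/97.

P₁ = 1318/97, P₂ = 847/97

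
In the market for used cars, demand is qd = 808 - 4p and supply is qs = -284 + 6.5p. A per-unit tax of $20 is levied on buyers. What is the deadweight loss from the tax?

Deadweight loss = 10400/21

Pre-tax equilibrium: p* = 104, q* = 392.
Tax on buyers shifts demand to qd = 808 − 4(p + 20) = 728 - 4p.
728 - 4p = -284 + 6.5p gives seller price ps = 2024/21; buyers pay pb = 2024/21 + 20 = 2444/21.
New quantity: q = 808 − 4(2444/21) = 7192/21.
DWL = ½ × 20 × (392 − 7192/21) = 10400/21.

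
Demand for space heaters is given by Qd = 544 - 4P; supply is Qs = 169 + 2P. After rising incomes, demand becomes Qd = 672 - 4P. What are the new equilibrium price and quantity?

Original equilibrium: P* = 62.5, Q* = 294.
New equilibrium: 672 - 4P = 169 + 2P, so 503 = 6P and P' = 503/6; Q' = 672 − 4(503/6) = 1010/3.

P' = 503/6, Q' = 1010/3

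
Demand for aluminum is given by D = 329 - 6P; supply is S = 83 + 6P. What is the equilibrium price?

Set D = S: 329 - 6P = 83 + 6P.
246 = 12P, so P* = 20.5.
Q* = 329 − 6(20.5) = 206.

P* = 20.5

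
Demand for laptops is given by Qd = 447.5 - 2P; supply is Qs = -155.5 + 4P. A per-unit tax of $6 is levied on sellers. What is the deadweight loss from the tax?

Deadweight loss = 24

Pre-tax equilibrium: P* = 100.5, Q* = 246.5.
Tax on sellers shifts supply to Qs = -155.5 + 4(P − 6) = -179.5 + 4P.
447.5 - 2P = -179.5 + 4P gives buyer price Pb = 104.5; sellers receive Ps = 104.5 − 6 = 98.5.
New quantity: Q = 447.5 − 2(104.5) = 238.5.
DWL = ½ × 6 × (246.5 − 238.5) = 24.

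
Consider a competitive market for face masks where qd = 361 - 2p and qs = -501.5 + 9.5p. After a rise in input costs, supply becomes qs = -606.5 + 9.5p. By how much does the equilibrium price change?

Δp = 210/23

Original equilibrium: p* = 75, q* = 211.
New equilibrium: 361 - 2p = -606.5 + 9.5p, so 967.5 = 11.5p and p' = 1935/23; q' = 361 − 2(1935/23) = 4433/23.
Change in price: 1935/23 − 75 = 210/23.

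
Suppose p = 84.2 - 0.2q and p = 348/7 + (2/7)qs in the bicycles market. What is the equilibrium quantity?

q* = 71

Set the two price expressions equal: 84.2 - 0.2q = 348/7 + (2/7)q.
1207/35 = (17/35)q, so q* = 71.
p* = 84.2 − (0.2)(71) = 70.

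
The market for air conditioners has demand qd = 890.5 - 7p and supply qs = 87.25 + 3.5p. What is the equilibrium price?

p* = 76.5

Set qd = qs: 890.5 - 7p = 87.25 + 3.5p.
803.25 = 10.5p, so p* = 76.5.
q* = 890.5 − 7(76.5) = 355.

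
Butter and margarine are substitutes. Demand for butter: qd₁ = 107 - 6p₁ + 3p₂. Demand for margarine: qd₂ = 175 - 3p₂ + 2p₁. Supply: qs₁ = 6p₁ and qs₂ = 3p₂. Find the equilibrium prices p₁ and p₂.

p₁ = 389/22, p₂ = 1157/33

Market 1: 107 - 6p₁ + 3p₂ = 6p₁ → 12p₁ - 3p₂ = 107.
Market 2: 6p₂ - 2p₁ = 175.
Eliminating p₂: 6×(1) + 3×(2) gives 66p₁ = 1167, so p₁ = 389/22.
Back-substitute into (2): p₂ = (175 + 2×389/22) / 6 = 1157/33.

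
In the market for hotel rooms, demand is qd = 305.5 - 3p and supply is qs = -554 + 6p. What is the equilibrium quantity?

q* = 19

Set qd = qs: 305.5 - 3p = -554 + 6p.
859.5 = 9p, so p* = 95.5.
q* = 305.5 − 3(95.5) = 19.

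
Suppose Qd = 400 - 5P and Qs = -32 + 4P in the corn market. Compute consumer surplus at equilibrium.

Equilibrium: 400 - 5P = -32 + 4P gives P* = 48, Q* = 160.
Demand choke price (Qd = 0): P = 80.
CS = ½(80 − 48)(160) = 2560.

Consumer surplus = 2560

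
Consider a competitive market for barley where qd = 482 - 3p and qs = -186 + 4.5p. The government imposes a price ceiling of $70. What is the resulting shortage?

Shortage = 143

Equilibrium price would be p* = 1336/15, so the ceiling at 70 binds.
At p = 70: qd = 482 − 3(70) = 272, qs = -186 + 4.5(70) = 129.
Shortage = 272 − 129 = 143.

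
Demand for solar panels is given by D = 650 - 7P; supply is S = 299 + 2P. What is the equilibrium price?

Set D = S: 650 - 7P = 299 + 2P.
351 = 9P, so P* = 39.
Q* = 650 − 7(39) = 377.

P* = 39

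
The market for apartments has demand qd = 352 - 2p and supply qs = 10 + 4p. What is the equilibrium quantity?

q* = 238

Set qd = qs: 352 - 2p = 10 + 4p.
342 = 6p, so p* = 57.
q* = 352 − 2(57) = 238.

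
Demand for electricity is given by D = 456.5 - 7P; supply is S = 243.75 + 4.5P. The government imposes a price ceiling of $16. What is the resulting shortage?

Equilibrium price would be P* = 18.5, so the ceiling at 16 binds.
At P = 16: D = 456.5 − 7(16) = 344.5, S = 243.75 + 4.5(16) = 315.75.
Shortage = 344.5 − 315.75 = 28.75.

Shortage = 28.75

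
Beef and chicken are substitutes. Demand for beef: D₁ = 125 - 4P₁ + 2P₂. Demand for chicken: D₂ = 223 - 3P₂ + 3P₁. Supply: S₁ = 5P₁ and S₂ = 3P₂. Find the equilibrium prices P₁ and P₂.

P₁ = 299/12, P₂ = 49.625

Market 1: 125 - 4P₁ + 2P₂ = 5P₁ → 9P₁ - 2P₂ = 125.
Market 2: 6P₂ - 3P₁ = 223.
Eliminating P₂: 6×(1) + 2×(2) gives 48P₁ = 1196, so P₁ = 299/12.
Back-substitute into (2): P₂ = (223 + 3×299/12) / 6 = 49.625.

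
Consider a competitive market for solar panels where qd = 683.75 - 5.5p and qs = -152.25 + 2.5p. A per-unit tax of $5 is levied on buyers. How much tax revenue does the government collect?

Tax revenue = 502.03125

Pre-tax equilibrium: p* = 104.5, q* = 109.
Tax on buyers shifts demand to qd = 683.75 − 5.5(p + 5) = 656.25 - 5.5p.
656.25 - 5.5p = -152.25 + 2.5p gives seller price ps = 101.0625; buyers pay pb = 101.0625 + 5 = 106.0625.
New quantity: q = 683.75 − 5.5(106.0625) = 100.40625.
Revenue = 5 × 100.40625 = 502.03125.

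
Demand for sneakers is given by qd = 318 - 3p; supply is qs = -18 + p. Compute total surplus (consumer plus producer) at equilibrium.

Equilibrium: 318 - 3p = -18 + p gives p* = 84, q* = 66.
Demand choke price: p = 106; supply starts at p = 18.
CS = ½(106 − 84)(66) = 726; PS = ½(84 − 18)(66) = 2178.

Total surplus = 2904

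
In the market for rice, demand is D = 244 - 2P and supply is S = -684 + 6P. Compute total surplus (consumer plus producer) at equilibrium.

Total surplus = 48

Equilibrium: 244 - 2P = -684 + 6P gives P* = 116, Q* = 12.
Demand choke price: P = 122; supply starts at P = 114.
CS = ½(122 − 116)(12) = 36; PS = ½(116 − 114)(12) = 12.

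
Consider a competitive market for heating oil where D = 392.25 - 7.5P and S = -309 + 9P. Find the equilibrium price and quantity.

P* = 42.5, Q* = 73.5

Set D = S: 392.25 - 7.5P = -309 + 9P.
701.25 = 16.5P, so P* = 42.5.
Q* = 392.25 − 7.5(42.5) = 73.5.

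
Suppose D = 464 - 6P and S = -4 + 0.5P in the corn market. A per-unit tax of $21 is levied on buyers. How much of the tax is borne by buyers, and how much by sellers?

Buyers bear 21/13, sellers bear 252/13

Pre-tax equilibrium: P* = 72, Q* = 32.
Tax on buyers shifts demand to D = 464 − 6(P + 21) = 338 - 6P.
338 - 6P = -4 + 0.5P gives seller price Ps = 684/13; buyers pay Pb = 684/13 + 21 = 957/13.
New quantity: Q = 464 − 6(957/13) = 290/13.
Buyer burden = 957/13 − 72 = 21/13; seller burden = 72 − 684/13 = 252/13.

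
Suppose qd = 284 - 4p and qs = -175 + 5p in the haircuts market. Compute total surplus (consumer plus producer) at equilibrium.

Total surplus = 1440

Equilibrium: 284 - 4p = -175 + 5p gives p* = 51, q* = 80.
Demand choke price: p = 71; supply starts at p = 35.
CS = ½(71 − 51)(80) = 800; PS = ½(51 − 35)(80) = 640.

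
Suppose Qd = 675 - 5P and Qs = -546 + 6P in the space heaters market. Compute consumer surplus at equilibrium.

Equilibrium: 675 - 5P = -546 + 6P gives P* = 111, Q* = 120.
Demand choke price (Qd = 0): P = 135.
CS = ½(135 − 111)(120) = 1440.

Consumer surplus = 1440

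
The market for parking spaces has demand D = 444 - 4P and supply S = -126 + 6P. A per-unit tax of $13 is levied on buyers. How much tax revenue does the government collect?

Pre-tax equilibrium: P* = 57, Q* = 216.
Tax on buyers shifts demand to D = 444 − 4(P + 13) = 392 - 4P.
392 - 4P = -126 + 6P gives seller price Ps = 51.8; buyers pay Pb = 51.8 + 13 = 64.8.
New quantity: Q = 444 − 4(64.8) = 184.8.
Revenue = 13 × 184.8 = 2402.4.

Tax revenue = 2402.4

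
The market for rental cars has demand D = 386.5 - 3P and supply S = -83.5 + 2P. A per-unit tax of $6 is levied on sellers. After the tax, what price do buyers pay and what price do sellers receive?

Buyers pay $96.4, sellers receive $90.4

Pre-tax equilibrium: P* = 94, Q* = 104.5.
Tax on sellers shifts supply to S = -83.5 + 2(P − 6) = -95.5 + 2P.
386.5 - 3P = -95.5 + 2P gives buyer price Pb = 96.4; sellers receive Ps = 96.4 − 6 = 90.4.
New quantity: Q = 386.5 − 3(96.4) = 97.3.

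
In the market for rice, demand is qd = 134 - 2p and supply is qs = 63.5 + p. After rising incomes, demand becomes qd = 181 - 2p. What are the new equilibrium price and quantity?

p' = 235/6, q' = 308/3

Original equilibrium: p* = 23.5, q* = 87.
New equilibrium: 181 - 2p = 63.5 + p, so 117.5 = 3p and p' = 235/6; q' = 181 − 2(235/6) = 308/3.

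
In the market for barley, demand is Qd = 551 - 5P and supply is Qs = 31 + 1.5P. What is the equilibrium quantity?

Set Qd = Qs: 551 - 5P = 31 + 1.5P.
520 = 6.5P, so P* = 80.
Q* = 551 − 5(80) = 151.

Q* = 151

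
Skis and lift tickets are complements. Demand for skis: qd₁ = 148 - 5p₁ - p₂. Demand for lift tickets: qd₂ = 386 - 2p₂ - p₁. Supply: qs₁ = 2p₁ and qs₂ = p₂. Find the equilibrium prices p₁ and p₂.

p₁ = 2.9, p₂ = 127.7

Market 1: 148 - 5p₁ - p₂ = 2p₁ → 7p₁ + p₂ = 148.
Market 2: 3p₂ + p₁ = 386.
Eliminating p₂: 3×(1) − 1×(2) gives 20p₁ = 58, so p₁ = 2.9.
Back-substitute into (2): p₂ = (386 − 1×2.9) / 3 = 127.7.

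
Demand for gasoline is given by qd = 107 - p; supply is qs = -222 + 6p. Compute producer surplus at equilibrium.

Equilibrium: 107 - p = -222 + 6p gives p* = 47, q* = 60.
Supply starts at p = 37 (where qs = 0).
PS = ½(47 − 37)(60) = 300.

Producer surplus = 300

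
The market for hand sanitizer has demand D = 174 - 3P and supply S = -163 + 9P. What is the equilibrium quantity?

Set D = S: 174 - 3P = -163 + 9P.
337 = 12P, so P* = 337/12.
Q* = 174 − 3(337/12) = 89.75.

Q* = 89.75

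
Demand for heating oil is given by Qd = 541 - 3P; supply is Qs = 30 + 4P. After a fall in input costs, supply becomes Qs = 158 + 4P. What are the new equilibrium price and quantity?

P' = 383/7, Q' = 2638/7

Original equilibrium: P* = 73, Q* = 322.
New equilibrium: 541 - 3P = 158 + 4P, so 383 = 7P and P' = 383/7; Q' = 541 − 3(383/7) = 2638/7.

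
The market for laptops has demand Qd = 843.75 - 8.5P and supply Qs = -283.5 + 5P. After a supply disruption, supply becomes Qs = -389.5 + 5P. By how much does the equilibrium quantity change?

ΔQ = -1802/27

Original equilibrium: P* = 83.5, Q* = 134.
New equilibrium: 843.75 - 8.5P = -389.5 + 5P, so 1233.25 = 13.5P and P' = 4933/54; Q' = 843.75 − 8.5(4933/54) = 1816/27.
Change in quantity: 1816/27 − 134 = -1802/27.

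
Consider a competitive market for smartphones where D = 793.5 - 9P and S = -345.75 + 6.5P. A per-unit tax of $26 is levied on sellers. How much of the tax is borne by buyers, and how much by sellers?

Pre-tax equilibrium: P* = 73.5, Q* = 132.
Tax on sellers shifts supply to S = -345.75 + 6.5(P − 26) = -514.75 + 6.5P.
793.5 - 9P = -514.75 + 6.5P gives buyer price Pb = 5233/62; sellers receive Ps = 5233/62 − 26 = 3621/62.
New quantity: Q = 793.5 − 9(5233/62) = 1050/31.
Buyer burden = 5233/62 − 73.5 = 338/31; seller burden = 73.5 − 3621/62 = 468/31.

Buyers bear 338/31, sellers bear 468/31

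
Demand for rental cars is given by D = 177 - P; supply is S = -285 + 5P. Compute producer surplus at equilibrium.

Producer surplus = 1000

Equilibrium: 177 - P = -285 + 5P gives P* = 77, Q* = 100.
Supply starts at P = 57 (where S = 0).
PS = ½(77 − 57)(100) = 1000.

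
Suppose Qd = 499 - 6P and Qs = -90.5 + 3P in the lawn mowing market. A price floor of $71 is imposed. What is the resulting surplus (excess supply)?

Surplus = 49.5

Equilibrium price would be P* = 65.5, so the floor at 71 binds.
At P = 71: Qd = 73, Qs = 122.5.
Surplus = 122.5 − 73 = 49.5.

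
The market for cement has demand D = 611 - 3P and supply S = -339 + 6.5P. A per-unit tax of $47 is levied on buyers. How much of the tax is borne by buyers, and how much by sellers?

Pre-tax equilibrium: P* = 100, Q* = 311.
Tax on buyers shifts demand to D = 611 − 3(P + 47) = 470 - 3P.
470 - 3P = -339 + 6.5P gives seller price Ps = 1618/19; buyers pay Pb = 1618/19 + 47 = 2511/19.
New quantity: Q = 611 − 3(2511/19) = 4076/19.
Buyer burden = 2511/19 − 100 = 611/19; seller burden = 100 − 1618/19 = 282/19.

Buyers bear 611/19, sellers bear 282/19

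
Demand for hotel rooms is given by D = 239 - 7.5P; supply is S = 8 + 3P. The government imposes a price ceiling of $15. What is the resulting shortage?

Equilibrium price would be P* = 22, so the ceiling at 15 binds.
At P = 15: D = 239 − 7.5(15) = 126.5, S = 8 + 3(15) = 53.
Shortage = 126.5 − 53 = 73.5.

Shortage = 73.5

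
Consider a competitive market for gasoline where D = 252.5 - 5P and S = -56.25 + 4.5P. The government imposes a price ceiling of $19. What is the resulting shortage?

Equilibrium price would be P* = 32.5, so the ceiling at 19 binds.
At P = 19: D = 252.5 − 5(19) = 157.5, S = -56.25 + 4.5(19) = 29.25.
Shortage = 157.5 − 29.25 = 128.25.

Shortage = 128.25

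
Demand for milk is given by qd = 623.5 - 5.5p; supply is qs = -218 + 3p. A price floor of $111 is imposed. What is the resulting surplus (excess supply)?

Equilibrium price would be p* = 99, so the floor at 111 binds.
At p = 111: qd = 13, qs = 115.
Surplus = 115 − 13 = 102.

Surplus = 102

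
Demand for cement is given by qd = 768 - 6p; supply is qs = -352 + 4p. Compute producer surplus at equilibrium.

Producer surplus = 1152

Equilibrium: 768 - 6p = -352 + 4p gives p* = 112, q* = 96.
Supply starts at p = 88 (where qs = 0).
PS = ½(112 − 88)(96) = 1152.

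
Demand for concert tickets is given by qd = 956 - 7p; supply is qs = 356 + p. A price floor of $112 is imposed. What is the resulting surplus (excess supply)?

Surplus = 296

Equilibrium price would be p* = 75, so the floor at 112 binds.
At p = 112: qd = 172, qs = 468.
Surplus = 468 − 172 = 296.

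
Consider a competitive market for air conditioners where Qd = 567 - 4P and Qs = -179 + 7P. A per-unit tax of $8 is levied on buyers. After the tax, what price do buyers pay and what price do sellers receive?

Buyers pay 802/11, sellers receive 714/11

Pre-tax equilibrium: P* = 746/11, Q* = 3253/11.
Tax on buyers shifts demand to Qd = 567 − 4(P + 8) = 535 - 4P.
535 - 4P = -179 + 7P gives seller price Ps = 714/11; buyers pay Pb = 714/11 + 8 = 802/11.
New quantity: Q = 567 − 4(802/11) = 3029/11.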